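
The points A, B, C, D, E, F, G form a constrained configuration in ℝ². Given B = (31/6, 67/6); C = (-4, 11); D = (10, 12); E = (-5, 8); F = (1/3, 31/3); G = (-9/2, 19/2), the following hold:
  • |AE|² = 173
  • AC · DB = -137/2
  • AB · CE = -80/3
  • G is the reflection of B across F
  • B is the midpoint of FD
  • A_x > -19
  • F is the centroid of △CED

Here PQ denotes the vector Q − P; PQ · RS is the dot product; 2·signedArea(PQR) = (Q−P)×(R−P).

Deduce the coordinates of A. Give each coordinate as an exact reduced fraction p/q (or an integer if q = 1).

A = (-18, 10)

1. A_x = -18  [AB · CE = -80/3 ∩ AC · DB = -137/2]
2. A_y = 10  [AB · CE = -80/3 ∩ AC · DB = -137/2]
   → A = (-18, 10)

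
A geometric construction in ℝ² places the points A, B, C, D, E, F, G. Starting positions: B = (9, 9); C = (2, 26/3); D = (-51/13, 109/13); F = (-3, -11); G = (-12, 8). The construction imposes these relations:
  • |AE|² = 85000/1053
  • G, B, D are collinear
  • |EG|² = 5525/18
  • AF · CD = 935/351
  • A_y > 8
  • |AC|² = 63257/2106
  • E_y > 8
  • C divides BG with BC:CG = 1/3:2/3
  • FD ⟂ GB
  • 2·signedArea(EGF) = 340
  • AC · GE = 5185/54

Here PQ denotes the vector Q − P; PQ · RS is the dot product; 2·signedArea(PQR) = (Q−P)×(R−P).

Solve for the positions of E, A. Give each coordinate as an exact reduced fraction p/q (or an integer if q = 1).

1. A_x = -271/78  [line 77/13·x + 11/39·y + 6391/351 = 0 ∩ |AC|² = 63257/2106]
2. A_y = 1967/234  [line 77/13·x + 11/39·y + 6391/351 = 0 ∩ |AC|² = 63257/2106]
   → A = (-271/78, 1967/234)
3. E_x = 11/2  [2·signedArea(EGF) = 340 ∩ AC · GE = 5185/54]
4. E_y = 53/6  [2·signedArea(EGF) = 340 ∩ AC · GE = 5185/54]
   → E = (11/2, 53/6)

A = (-271/78, 1967/234)
E = (11/2, 53/6)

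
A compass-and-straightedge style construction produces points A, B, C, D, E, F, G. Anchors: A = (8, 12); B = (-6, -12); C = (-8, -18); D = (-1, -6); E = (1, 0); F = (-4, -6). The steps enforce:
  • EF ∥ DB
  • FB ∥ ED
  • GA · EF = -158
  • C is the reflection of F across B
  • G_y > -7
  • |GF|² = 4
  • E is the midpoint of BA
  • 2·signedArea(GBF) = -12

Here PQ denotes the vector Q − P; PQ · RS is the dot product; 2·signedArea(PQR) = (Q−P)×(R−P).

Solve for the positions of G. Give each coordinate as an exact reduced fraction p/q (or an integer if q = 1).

G = (-2, -6)

1. G_x = -2  [GA · EF = -158 ∩ 2·signedArea(GBF) = -12]
2. G_y = -6  [GA · EF = -158 ∩ 2·signedArea(GBF) = -12]
   → G = (-2, -6)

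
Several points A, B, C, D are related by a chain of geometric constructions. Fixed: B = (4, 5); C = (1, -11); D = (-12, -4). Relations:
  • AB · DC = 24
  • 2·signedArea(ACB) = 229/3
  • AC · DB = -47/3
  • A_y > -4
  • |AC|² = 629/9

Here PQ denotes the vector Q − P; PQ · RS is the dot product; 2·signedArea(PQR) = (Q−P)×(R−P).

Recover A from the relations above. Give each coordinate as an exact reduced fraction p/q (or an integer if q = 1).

1. A_x = -7/3  [AB · DC = 24 ∩ 2·signedArea(ACB) = 229/3]
2. A_y = -10/3  [AB · DC = 24 ∩ 2·signedArea(ACB) = 229/3]
   → A = (-7/3, -10/3)

A = (-7/3, -10/3)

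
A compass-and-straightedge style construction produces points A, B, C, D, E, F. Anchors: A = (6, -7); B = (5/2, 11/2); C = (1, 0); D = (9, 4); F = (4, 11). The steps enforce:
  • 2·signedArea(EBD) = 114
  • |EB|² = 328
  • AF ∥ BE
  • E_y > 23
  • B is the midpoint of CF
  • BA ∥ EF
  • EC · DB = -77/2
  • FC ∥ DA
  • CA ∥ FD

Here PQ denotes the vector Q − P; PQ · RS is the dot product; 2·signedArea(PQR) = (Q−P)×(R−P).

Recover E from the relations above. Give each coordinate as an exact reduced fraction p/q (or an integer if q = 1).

E = (1/2, 47/2)

1. E_x = 1/2  [BA ∥ EF ∩ AF ∥ BE]
2. E_y = 47/2  [BA ∥ EF ∩ AF ∥ BE]
   → E = (1/2, 47/2)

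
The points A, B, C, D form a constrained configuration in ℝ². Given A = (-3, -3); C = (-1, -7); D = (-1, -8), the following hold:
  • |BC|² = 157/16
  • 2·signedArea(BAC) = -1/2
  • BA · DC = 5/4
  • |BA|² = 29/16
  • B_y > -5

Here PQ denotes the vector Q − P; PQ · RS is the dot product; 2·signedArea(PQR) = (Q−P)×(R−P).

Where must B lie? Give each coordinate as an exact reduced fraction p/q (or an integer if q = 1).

1. B_x = -5/2  [BA · DC = 5/4 ∩ 2·signedArea(BAC) = -1/2]
2. B_y = -17/4  [BA · DC = 5/4 ∩ 2·signedArea(BAC) = -1/2]
   → B = (-5/2, -17/4)

B = (-5/2, -17/4)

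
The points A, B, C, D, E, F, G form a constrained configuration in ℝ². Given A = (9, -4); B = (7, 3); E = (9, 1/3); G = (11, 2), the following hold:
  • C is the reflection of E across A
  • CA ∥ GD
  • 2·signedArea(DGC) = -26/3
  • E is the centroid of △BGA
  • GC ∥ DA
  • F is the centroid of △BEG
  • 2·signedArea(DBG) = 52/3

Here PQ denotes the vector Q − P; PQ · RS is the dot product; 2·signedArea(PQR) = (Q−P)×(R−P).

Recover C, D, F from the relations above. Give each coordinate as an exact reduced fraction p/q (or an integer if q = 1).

1. C_x = 9  [C is the reflection of E across A]
2. C_y = -25/3  [C is the reflection of E across A]
   → C = (9, -25/3)
3. D_x = 11  [GC ∥ DA ∩ CA ∥ GD]
4. D_y = 19/3  [GC ∥ DA ∩ CA ∥ GD]
   → D = (11, 19/3)
5. F_x = 9  [F is the centroid of △BEG]
6. F_y = 16/9  [F is the centroid of △BEG]
   → F = (9, 16/9)

C = (9, -25/3)
D = (11, 19/3)
F = (9, 16/9)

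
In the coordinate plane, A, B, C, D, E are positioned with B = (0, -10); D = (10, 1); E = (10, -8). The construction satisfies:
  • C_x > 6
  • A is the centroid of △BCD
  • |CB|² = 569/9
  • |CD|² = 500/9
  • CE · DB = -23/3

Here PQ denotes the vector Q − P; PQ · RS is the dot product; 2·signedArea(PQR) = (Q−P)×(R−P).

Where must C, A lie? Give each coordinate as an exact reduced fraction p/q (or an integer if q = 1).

A = (50/9, -44/9)
C = (20/3, -17/3)

1. C_x = 20/3  [line 10·x + 11·y + -13/3 = 0 ∩ |CB|² = 569/9]
2. C_y = -17/3  [line 10·x + 11·y + -13/3 = 0 ∩ |CB|² = 569/9]
   → C = (20/3, -17/3)
3. A_x = 50/9  [A is the centroid of △BCD]
4. A_y = -44/9  [A is the centroid of △BCD]
   → A = (50/9, -44/9)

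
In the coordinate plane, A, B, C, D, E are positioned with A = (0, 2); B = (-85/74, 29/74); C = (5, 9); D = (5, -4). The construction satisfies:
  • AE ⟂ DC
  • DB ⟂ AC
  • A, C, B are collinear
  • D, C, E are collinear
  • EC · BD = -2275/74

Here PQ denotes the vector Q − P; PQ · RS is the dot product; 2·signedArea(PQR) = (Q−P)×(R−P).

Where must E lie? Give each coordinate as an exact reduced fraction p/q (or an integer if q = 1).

1. E_x = 5  [D, C, E are collinear ∩ AE ⟂ DC]
2. E_y = 2  [D, C, E are collinear ∩ AE ⟂ DC]
   → E = (5, 2)

E = (5, 2)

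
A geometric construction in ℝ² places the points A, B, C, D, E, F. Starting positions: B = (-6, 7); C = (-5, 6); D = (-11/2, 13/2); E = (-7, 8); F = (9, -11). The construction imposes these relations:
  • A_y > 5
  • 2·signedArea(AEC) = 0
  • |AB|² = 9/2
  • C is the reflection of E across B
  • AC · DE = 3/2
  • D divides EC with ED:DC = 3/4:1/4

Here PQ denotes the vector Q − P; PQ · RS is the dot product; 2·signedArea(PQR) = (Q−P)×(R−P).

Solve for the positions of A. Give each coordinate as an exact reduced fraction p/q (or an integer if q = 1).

1. A_x = -9/2  [2·signedArea(AEC) = 0 ∩ AC · DE = 3/2]
2. A_y = 11/2  [2·signedArea(AEC) = 0 ∩ AC · DE = 3/2]
   → A = (-9/2, 11/2)

A = (-9/2, 11/2)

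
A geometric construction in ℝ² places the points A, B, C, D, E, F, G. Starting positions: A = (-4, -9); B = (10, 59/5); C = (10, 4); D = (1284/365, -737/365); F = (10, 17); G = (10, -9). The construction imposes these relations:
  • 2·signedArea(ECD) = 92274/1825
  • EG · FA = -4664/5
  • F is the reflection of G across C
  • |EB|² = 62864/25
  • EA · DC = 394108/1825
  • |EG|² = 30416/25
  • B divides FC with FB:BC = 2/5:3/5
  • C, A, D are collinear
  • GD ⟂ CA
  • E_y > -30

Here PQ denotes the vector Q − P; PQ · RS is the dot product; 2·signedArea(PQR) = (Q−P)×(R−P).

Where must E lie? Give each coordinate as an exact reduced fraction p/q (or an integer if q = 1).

E = (-18, -149/5)

1. E_x = -18  [EG · FA = -4664/5 ∩ 2·signedArea(ECD) = 92274/1825]
2. E_y = -149/5  [EG · FA = -4664/5 ∩ 2·signedArea(ECD) = 92274/1825]
   → E = (-18, -149/5)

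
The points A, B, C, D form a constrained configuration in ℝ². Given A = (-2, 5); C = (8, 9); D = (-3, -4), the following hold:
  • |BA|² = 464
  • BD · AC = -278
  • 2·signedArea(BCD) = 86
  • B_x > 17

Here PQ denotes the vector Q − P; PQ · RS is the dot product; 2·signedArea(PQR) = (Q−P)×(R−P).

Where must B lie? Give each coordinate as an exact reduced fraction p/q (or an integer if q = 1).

B = (18, 13)

1. B_x = 18  [BD · AC = -278 ∩ 2·signedArea(BCD) = 86]
2. B_y = 13  [BD · AC = -278 ∩ 2·signedArea(BCD) = 86]
   → B = (18, 13)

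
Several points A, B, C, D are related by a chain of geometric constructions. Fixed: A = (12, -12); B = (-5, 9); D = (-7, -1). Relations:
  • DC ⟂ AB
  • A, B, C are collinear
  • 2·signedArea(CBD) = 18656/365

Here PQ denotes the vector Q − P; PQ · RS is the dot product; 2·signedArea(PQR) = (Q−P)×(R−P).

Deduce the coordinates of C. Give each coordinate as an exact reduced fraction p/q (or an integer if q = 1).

C = (-329/365, 1437/365)

1. C_x = -329/365  [A, B, C are collinear ∩ DC ⟂ AB]
2. C_y = 1437/365  [A, B, C are collinear ∩ DC ⟂ AB]
   → C = (-329/365, 1437/365)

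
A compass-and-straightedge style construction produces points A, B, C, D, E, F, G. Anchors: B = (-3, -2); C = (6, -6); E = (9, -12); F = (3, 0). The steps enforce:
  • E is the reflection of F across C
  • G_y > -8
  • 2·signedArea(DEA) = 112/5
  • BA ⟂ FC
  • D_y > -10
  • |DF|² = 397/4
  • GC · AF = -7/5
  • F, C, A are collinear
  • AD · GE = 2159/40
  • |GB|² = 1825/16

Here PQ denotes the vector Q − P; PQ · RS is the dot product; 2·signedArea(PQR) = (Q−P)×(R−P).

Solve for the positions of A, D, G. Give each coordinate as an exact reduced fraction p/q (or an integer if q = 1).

1. A_x = 13/5  [F, C, A are collinear ∩ BA ⟂ FC]
2. A_y = 4/5  [F, C, A are collinear ∩ BA ⟂ FC]
   → A = (13/5, 4/5)
3. G_x = 6  [line -2/5·x + 4/5·y + 43/5 = 0 ∩ |GB|² = 1825/16]
4. G_y = -31/4  [line -2/5·x + 4/5·y + 43/5 = 0 ∩ |GB|² = 1825/16]
   → G = (6, -31/4)
5. D_x = 6  [2·signedArea(DEA) = 112/5 ∩ AD · GE = 2159/40]
6. D_y = -19/2  [2·signedArea(DEA) = 112/5 ∩ AD · GE = 2159/40]
   → D = (6, -19/2)

A = (13/5, 4/5)
D = (6, -19/2)
G = (6, -31/4)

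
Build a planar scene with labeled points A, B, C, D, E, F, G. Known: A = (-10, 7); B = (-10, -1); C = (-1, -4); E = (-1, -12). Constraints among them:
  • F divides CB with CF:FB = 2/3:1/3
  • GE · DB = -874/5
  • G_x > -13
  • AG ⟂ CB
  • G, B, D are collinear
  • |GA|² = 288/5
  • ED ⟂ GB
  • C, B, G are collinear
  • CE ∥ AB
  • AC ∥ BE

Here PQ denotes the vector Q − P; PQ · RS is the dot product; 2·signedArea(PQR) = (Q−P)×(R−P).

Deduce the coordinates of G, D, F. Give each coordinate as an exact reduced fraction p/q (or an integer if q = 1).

D = (7/5, -24/5)
F = (-7, -2)
G = (-62/5, -1/5)

1. G_x = -62/5  [C, B, G are collinear ∩ AG ⟂ CB]
2. G_y = -1/5  [C, B, G are collinear ∩ AG ⟂ CB]
   → G = (-62/5, -1/5)
3. D_x = 7/5  [G, B, D are collinear ∩ ED ⟂ GB]
4. D_y = -24/5  [G, B, D are collinear ∩ ED ⟂ GB]
   → D = (7/5, -24/5)
5. F_x = -7  [F divides CB with CF:FB = 2/3:1/3]
6. F_y = -2  [F divides CB with CF:FB = 2/3:1/3]
   → F = (-7, -2)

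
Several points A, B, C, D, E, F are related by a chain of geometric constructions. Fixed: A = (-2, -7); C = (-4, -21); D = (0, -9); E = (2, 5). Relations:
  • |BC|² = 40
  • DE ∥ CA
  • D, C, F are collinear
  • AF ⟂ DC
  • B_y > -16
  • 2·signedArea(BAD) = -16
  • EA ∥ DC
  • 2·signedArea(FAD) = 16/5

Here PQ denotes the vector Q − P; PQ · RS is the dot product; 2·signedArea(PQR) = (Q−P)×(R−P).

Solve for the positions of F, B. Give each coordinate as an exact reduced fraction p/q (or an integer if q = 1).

B = (-2, -15)
F = (2/5, -39/5)

1. F_x = 2/5  [D, C, F are collinear ∩ AF ⟂ DC]
2. F_y = -39/5  [D, C, F are collinear ∩ AF ⟂ DC]
   → F = (2/5, -39/5)
3. B_x = -2  [line 2·x + 2·y + 34 = 0 ∩ |BC|² = 40]
4. B_y = -15  [line 2·x + 2·y + 34 = 0 ∩ |BC|² = 40]
   → B = (-2, -15)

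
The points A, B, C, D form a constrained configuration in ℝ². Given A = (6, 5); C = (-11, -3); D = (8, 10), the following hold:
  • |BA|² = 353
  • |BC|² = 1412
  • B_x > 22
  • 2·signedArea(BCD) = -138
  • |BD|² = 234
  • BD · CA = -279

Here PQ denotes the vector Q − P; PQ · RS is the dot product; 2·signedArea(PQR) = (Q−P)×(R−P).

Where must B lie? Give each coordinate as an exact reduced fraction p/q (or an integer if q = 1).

B = (23, 13)

1. B_x = 23  [BD · CA = -279 ∩ 2·signedArea(BCD) = -138]
2. B_y = 13  [BD · CA = -279 ∩ 2·signedArea(BCD) = -138]
   → B = (23, 13)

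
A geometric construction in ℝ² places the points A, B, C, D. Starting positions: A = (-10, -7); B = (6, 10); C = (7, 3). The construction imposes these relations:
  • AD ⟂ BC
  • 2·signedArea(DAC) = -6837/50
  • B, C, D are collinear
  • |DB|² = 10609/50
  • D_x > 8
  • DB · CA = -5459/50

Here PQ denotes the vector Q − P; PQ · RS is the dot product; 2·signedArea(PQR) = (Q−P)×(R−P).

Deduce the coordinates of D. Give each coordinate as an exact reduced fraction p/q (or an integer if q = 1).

1. D_x = 403/50  [B, C, D are collinear ∩ AD ⟂ BC]
2. D_y = -221/50  [B, C, D are collinear ∩ AD ⟂ BC]
   → D = (403/50, -221/50)

D = (403/50, -221/50)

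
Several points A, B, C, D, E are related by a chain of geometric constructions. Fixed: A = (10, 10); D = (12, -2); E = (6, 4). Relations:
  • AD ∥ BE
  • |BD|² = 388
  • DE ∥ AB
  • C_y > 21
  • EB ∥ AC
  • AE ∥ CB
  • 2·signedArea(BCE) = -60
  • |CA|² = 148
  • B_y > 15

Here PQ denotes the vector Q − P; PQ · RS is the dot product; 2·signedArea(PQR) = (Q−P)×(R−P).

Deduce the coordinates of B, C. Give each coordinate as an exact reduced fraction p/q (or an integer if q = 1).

B = (4, 16)
C = (8, 22)

1. B_x = 4  [AD ∥ BE ∩ DE ∥ AB]
2. B_y = 16  [AD ∥ BE ∩ DE ∥ AB]
   → B = (4, 16)
3. C_x = 8  [AE ∥ CB ∩ EB ∥ AC]
4. C_y = 22  [AE ∥ CB ∩ EB ∥ AC]
   → C = (8, 22)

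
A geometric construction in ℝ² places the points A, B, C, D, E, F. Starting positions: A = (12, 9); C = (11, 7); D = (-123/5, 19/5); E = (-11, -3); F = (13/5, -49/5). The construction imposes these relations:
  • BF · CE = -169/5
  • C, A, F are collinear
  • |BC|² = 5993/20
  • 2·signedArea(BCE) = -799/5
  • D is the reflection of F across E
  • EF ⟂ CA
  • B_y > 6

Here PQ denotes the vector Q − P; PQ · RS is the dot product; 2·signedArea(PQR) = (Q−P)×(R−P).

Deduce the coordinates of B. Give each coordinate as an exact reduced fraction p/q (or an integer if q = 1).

B = (-63/10, 32/5)

1. B_x = -63/10  [2·signedArea(BCE) = -799/5 ∩ BF · CE = -169/5]
2. B_y = 32/5  [2·signedArea(BCE) = -799/5 ∩ BF · CE = -169/5]
   → B = (-63/10, 32/5)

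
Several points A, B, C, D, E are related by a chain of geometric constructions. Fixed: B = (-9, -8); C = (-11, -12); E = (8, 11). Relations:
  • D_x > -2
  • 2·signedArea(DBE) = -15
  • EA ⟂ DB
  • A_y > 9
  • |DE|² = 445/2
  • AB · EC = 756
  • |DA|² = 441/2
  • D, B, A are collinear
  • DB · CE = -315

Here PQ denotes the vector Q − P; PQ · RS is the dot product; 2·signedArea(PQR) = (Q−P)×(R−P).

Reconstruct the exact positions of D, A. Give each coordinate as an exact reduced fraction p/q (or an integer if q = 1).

A = (9, 10)
D = (-3/2, -1/2)

1. D_x = -3/2  [2·signedArea(DBE) = -15 ∩ DB · CE = -315]
2. D_y = -1/2  [2·signedArea(DBE) = -15 ∩ DB · CE = -315]
   → D = (-3/2, -1/2)
3. A_x = 9  [D, B, A are collinear ∩ EA ⟂ DB]
4. A_y = 10  [D, B, A are collinear ∩ EA ⟂ DB]
   → A = (9, 10)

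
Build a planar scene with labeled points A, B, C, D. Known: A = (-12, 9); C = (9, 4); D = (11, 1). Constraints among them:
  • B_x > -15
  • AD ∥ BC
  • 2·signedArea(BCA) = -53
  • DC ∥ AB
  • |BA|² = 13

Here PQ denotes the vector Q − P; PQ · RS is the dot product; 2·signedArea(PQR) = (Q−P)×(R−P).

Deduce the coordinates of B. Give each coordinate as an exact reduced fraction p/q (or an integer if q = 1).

B = (-14, 12)

1. B_x = -14  [AD ∥ BC ∩ DC ∥ AB]
2. B_y = 12  [AD ∥ BC ∩ DC ∥ AB]
   → B = (-14, 12)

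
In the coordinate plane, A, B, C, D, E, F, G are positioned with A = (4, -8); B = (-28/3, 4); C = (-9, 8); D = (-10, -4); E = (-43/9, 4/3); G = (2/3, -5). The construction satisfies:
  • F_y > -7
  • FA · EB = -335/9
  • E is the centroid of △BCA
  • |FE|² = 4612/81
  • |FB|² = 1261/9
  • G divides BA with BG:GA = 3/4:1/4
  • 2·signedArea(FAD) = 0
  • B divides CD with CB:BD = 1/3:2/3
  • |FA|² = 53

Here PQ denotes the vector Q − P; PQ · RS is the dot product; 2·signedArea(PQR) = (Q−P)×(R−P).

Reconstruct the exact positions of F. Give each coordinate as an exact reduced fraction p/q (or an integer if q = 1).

F = (-3, -6)

1. F_x = -3  [2·signedArea(FAD) = 0 ∩ FA · EB = -335/9]
2. F_y = -6  [2·signedArea(FAD) = 0 ∩ FA · EB = -335/9]
   → F = (-3, -6)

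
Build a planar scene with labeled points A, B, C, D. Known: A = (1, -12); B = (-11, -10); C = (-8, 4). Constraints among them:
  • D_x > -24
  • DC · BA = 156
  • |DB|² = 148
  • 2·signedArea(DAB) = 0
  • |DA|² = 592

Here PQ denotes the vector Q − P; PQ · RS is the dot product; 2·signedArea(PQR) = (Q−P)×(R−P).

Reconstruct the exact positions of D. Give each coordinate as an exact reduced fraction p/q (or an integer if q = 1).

D = (-23, -8)

1. D_x = -23  [2·signedArea(DAB) = 0 ∩ DC · BA = 156]
2. D_y = -8  [2·signedArea(DAB) = 0 ∩ DC · BA = 156]
   → D = (-23, -8)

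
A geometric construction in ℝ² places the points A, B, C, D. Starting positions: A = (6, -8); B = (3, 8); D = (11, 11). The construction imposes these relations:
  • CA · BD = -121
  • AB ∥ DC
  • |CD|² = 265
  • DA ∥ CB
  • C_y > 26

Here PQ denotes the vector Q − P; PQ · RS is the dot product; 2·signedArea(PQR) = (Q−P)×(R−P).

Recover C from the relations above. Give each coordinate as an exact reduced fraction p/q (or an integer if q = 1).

1. C_x = 8  [DA ∥ CB ∩ AB ∥ DC]
2. C_y = 27  [DA ∥ CB ∩ AB ∥ DC]
   → C = (8, 27)

C = (8, 27)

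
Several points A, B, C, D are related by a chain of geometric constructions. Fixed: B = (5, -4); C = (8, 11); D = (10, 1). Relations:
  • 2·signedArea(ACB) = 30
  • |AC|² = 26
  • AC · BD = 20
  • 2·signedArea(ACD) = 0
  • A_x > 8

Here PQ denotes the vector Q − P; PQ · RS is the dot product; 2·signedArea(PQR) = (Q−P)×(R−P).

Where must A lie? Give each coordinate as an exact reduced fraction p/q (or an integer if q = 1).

1. A_x = 9  [2·signedArea(ACD) = 0 ∩ 2·signedArea(ACB) = 30]
2. A_y = 6  [2·signedArea(ACD) = 0 ∩ 2·signedArea(ACB) = 30]
   → A = (9, 6)

A = (9, 6)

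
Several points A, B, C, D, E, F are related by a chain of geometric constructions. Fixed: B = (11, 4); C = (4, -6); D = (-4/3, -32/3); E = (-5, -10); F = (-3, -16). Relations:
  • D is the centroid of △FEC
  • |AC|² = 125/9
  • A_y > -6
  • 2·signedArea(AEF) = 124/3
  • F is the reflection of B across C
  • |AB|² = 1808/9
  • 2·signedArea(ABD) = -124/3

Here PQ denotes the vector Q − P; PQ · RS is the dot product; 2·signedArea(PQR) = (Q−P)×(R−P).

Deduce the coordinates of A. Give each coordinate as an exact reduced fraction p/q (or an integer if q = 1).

1. A_x = 1/3  [2·signedArea(AEF) = 124/3 ∩ 2·signedArea(ABD) = -124/3]
2. A_y = -16/3  [2·signedArea(AEF) = 124/3 ∩ 2·signedArea(ABD) = -124/3]
   → A = (1/3, -16/3)

A = (1/3, -16/3)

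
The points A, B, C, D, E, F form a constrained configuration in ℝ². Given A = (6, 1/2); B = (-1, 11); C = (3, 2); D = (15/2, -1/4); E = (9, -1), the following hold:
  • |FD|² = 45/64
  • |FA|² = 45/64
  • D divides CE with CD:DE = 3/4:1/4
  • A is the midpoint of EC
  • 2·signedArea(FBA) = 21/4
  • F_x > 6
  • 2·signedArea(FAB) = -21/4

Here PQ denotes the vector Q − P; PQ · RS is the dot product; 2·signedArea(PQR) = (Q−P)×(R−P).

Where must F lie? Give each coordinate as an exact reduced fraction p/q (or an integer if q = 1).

F = (27/4, 1/8)

1. F_x = 27/4  [line 21/2·x + 7·y + -287/4 = 0 ∩ |FA|² = 45/64]
2. F_y = 1/8  [line 21/2·x + 7·y + -287/4 = 0 ∩ |FA|² = 45/64]
   → F = (27/4, 1/8)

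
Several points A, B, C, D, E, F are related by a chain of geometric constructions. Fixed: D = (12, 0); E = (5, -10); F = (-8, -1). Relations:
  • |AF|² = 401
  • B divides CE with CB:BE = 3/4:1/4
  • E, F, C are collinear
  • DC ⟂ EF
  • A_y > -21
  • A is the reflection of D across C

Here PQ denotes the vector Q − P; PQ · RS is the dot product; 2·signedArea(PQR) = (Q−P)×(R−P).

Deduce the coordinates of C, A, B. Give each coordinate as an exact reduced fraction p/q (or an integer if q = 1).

1. C_x = 1263/250  [E, F, C are collinear ∩ DC ⟂ EF]
2. C_y = -2509/250  [E, F, C are collinear ∩ DC ⟂ EF]
   → C = (1263/250, -2509/250)
3. A_x = -237/125  [A is the reflection of D across C]
4. A_y = -2509/125  [A is the reflection of D across C]
   → A = (-237/125, -2509/125)
5. B_x = 5013/1000  [B divides CE with CB:BE = 3/4:1/4]
6. B_y = -10009/1000  [B divides CE with CB:BE = 3/4:1/4]
   → B = (5013/1000, -10009/1000)

A = (-237/125, -2509/125)
B = (5013/1000, -10009/1000)
C = (1263/250, -2509/250)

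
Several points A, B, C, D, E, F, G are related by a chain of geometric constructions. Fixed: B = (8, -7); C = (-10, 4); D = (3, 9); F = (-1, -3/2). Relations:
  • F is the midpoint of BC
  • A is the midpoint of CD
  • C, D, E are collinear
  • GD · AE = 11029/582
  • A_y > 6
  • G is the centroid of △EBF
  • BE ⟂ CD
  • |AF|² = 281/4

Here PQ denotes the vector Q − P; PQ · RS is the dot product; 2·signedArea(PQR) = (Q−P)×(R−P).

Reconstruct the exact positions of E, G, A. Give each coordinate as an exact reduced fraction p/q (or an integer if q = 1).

A = (-7/2, 13/2)
E = (387/194, 1671/194)
G = (1745/582, 11/291)

1. E_x = 387/194  [C, D, E are collinear ∩ BE ⟂ CD]
2. E_y = 1671/194  [C, D, E are collinear ∩ BE ⟂ CD]
   → E = (387/194, 1671/194)
3. G_x = 1745/582  [G is the centroid of △EBF]
4. G_y = 11/291  [G is the centroid of △EBF]
   → G = (1745/582, 11/291)
5. A_x = -7/2  [A is the midpoint of CD]
6. A_y = 13/2  [A is the midpoint of CD]
   → A = (-7/2, 13/2)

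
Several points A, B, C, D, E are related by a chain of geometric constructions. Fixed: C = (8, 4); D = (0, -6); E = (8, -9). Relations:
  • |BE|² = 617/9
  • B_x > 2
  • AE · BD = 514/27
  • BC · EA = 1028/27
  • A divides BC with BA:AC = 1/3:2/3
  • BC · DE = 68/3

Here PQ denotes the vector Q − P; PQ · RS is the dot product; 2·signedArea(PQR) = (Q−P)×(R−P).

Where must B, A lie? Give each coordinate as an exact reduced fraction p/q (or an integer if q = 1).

1. B_x = 8/3  [line -8·x + 3·y + 88/3 = 0 ∩ |BE|² = 617/9]
2. B_y = -8/3  [line -8·x + 3·y + 88/3 = 0 ∩ |BE|² = 617/9]
   → B = (8/3, -8/3)
3. A_x = 40/9  [A divides BC with BA:AC = 1/3:2/3]
4. A_y = -4/9  [A divides BC with BA:AC = 1/3:2/3]
   → A = (40/9, -4/9)

A = (40/9, -4/9)
B = (8/3, -8/3)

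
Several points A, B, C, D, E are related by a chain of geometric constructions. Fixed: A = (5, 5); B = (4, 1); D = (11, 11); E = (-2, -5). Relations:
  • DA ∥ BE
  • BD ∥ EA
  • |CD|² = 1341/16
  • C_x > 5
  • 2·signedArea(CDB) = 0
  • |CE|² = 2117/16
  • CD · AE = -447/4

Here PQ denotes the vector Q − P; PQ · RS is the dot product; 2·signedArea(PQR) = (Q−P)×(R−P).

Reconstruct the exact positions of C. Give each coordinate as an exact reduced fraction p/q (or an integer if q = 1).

C = (23/4, 7/2)

1. C_x = 23/4  [2·signedArea(CDB) = 0 ∩ CD · AE = -447/4]
2. C_y = 7/2  [2·signedArea(CDB) = 0 ∩ CD · AE = -447/4]
   → C = (23/4, 7/2)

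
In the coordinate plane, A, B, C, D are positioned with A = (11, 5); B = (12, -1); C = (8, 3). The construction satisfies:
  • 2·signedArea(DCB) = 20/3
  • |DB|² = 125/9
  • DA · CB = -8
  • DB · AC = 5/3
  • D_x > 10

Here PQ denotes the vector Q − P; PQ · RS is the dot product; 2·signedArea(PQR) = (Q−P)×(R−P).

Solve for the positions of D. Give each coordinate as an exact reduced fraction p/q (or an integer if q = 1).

D = (31/3, 7/3)

1. D_x = 31/3  [2·signedArea(DCB) = 20/3 ∩ DB · AC = 5/3]
2. D_y = 7/3  [2·signedArea(DCB) = 20/3 ∩ DB · AC = 5/3]
   → D = (31/3, 7/3)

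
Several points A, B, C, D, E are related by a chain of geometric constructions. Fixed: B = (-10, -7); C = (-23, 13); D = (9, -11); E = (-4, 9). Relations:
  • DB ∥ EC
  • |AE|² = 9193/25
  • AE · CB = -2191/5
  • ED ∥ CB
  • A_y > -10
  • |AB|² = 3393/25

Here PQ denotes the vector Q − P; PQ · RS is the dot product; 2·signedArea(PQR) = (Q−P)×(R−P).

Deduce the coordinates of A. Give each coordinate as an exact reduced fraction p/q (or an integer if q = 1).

1. A_x = 7/5  [line -13·x + 20·y + 1031/5 = 0 ∩ |AB|² = 3393/25]
2. A_y = -47/5  [line -13·x + 20·y + 1031/5 = 0 ∩ |AB|² = 3393/25]
   → A = (7/5, -47/5)

A = (7/5, -47/5)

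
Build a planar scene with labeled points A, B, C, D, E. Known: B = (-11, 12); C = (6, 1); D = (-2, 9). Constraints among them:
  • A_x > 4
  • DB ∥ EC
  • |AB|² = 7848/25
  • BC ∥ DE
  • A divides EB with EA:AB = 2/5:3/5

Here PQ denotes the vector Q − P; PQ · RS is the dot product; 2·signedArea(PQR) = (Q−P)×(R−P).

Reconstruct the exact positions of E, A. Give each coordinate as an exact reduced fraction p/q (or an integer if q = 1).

A = (23/5, 18/5)
E = (15, -2)

1. E_x = 15  [DB ∥ EC ∩ BC ∥ DE]
2. E_y = -2  [DB ∥ EC ∩ BC ∥ DE]
   → E = (15, -2)
3. A_x = 23/5  [A divides EB with EA:AB = 2/5:3/5]
4. A_y = 18/5  [A divides EB with EA:AB = 2/5:3/5]
   → A = (23/5, 18/5)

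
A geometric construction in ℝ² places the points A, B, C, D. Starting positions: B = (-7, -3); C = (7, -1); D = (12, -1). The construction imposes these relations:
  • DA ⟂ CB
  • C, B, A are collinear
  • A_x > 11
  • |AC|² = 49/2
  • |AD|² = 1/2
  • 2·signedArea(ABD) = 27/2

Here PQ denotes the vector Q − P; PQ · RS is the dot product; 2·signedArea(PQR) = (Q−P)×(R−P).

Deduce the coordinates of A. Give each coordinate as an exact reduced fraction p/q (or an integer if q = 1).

1. A_x = 119/10  [C, B, A are collinear ∩ DA ⟂ CB]
2. A_y = -3/10  [C, B, A are collinear ∩ DA ⟂ CB]
   → A = (119/10, -3/10)

A = (119/10, -3/10)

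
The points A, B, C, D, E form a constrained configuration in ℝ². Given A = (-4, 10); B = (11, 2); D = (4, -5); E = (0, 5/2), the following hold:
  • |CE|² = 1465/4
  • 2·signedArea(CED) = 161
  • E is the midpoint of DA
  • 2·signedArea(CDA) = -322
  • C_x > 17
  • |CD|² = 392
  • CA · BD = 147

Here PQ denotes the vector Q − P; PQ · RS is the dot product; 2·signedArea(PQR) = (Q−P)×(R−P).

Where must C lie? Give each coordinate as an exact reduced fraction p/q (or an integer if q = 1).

1. C_x = 18  [2·signedArea(CDA) = -322 ∩ CA · BD = 147]
2. C_y = 9  [2·signedArea(CDA) = -322 ∩ CA · BD = 147]
   → C = (18, 9)

C = (18, 9)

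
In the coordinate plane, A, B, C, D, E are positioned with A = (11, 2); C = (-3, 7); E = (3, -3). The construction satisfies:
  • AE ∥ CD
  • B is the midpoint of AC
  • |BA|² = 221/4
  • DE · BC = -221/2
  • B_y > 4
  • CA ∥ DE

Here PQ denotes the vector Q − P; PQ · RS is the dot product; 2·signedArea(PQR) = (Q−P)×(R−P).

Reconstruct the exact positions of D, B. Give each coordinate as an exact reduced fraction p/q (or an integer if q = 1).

1. D_x = -11  [CA ∥ DE ∩ AE ∥ CD]
2. D_y = 2  [CA ∥ DE ∩ AE ∥ CD]
   → D = (-11, 2)
3. B_x = 4  [B is the midpoint of AC]
4. B_y = 9/2  [B is the midpoint of AC]
   → B = (4, 9/2)

B = (4, 9/2)
D = (-11, 2)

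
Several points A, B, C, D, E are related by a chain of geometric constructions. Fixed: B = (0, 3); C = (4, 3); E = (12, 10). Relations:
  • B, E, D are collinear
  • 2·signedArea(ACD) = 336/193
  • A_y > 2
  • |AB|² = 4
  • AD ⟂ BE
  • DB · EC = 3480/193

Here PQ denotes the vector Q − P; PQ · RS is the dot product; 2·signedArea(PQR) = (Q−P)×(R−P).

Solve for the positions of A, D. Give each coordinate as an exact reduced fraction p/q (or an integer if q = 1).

1. D_x = 288/193  [B, E, D are collinear ∩ DB · EC = 3480/193]
2. D_y = 747/193  [B, E, D are collinear ∩ DB · EC = 3480/193]
   → D = (288/193, 747/193)
3. A_x = 2  [2·signedArea(ACD) = 336/193 ∩ AD ⟂ BE]
4. A_y = 3  [2·signedArea(ACD) = 336/193 ∩ AD ⟂ BE]
   → A = (2, 3)

A = (2, 3)
D = (288/193, 747/193)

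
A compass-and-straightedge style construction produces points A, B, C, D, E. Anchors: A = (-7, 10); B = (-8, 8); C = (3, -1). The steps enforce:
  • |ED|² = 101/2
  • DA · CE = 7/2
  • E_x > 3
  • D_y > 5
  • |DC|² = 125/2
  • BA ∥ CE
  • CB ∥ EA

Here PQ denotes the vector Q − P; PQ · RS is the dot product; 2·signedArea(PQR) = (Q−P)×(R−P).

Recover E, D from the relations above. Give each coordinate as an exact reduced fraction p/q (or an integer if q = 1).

1. E_x = 4  [CB ∥ EA ∩ BA ∥ CE]
2. E_y = 1  [CB ∥ EA ∩ BA ∥ CE]
   → E = (4, 1)
3. D_x = -3/2  [line -1·x + -2·y + 19/2 = 0 ∩ |DC|² = 125/2]
4. D_y = 11/2  [line -1·x + -2·y + 19/2 = 0 ∩ |DC|² = 125/2]
   → D = (-3/2, 11/2)

D = (-3/2, 11/2)
E = (4, 1)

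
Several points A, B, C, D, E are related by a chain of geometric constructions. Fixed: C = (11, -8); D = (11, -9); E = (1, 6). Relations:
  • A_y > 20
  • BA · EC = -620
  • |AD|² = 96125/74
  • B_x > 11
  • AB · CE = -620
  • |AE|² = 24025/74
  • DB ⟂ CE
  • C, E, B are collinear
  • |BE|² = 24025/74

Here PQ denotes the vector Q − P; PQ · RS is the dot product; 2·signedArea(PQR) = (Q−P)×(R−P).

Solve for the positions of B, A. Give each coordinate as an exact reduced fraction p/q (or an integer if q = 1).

1. B_x = 849/74  [C, E, B are collinear ∩ DB ⟂ CE]
2. B_y = -641/74  [C, E, B are collinear ∩ DB ⟂ CE]
   → B = (849/74, -641/74)
3. A_x = -701/74  [line 10·x + -14·y + 384 = 0 ∩ |AE|² = 24025/74]
4. A_y = 1529/74  [line 10·x + -14·y + 384 = 0 ∩ |AE|² = 24025/74]
   → A = (-701/74, 1529/74)

A = (-701/74, 1529/74)
B = (849/74, -641/74)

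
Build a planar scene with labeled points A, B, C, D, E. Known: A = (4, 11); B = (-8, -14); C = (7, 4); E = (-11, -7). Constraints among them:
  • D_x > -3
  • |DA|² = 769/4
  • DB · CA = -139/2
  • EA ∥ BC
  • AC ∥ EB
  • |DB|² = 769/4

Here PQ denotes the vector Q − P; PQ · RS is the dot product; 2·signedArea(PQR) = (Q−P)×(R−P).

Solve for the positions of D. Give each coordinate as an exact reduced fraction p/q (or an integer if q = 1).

1. D_x = -2  [line 3·x + -7·y + -9/2 = 0 ∩ |DB|² = 769/4]
2. D_y = -3/2  [line 3·x + -7·y + -9/2 = 0 ∩ |DB|² = 769/4]
   → D = (-2, -3/2)

D = (-2, -3/2)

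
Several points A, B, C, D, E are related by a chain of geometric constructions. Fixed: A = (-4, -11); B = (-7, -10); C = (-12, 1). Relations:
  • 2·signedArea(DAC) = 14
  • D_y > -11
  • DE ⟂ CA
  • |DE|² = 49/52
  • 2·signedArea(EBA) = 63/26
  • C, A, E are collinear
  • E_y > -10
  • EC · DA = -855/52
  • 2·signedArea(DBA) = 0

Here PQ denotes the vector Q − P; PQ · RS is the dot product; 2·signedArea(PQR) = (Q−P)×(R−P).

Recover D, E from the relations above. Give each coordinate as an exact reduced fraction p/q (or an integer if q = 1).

D = (-11/2, -21/2)
E = (-61/13, -259/26)

1. D_x = -11/2  [2·signedArea(DBA) = 0 ∩ 2·signedArea(DAC) = 14]
2. D_y = -21/2  [2·signedArea(DBA) = 0 ∩ 2·signedArea(DAC) = 14]
   → D = (-11/2, -21/2)
3. E_x = -61/13  [C, A, E are collinear ∩ DE ⟂ CA]
4. E_y = -259/26  [C, A, E are collinear ∩ DE ⟂ CA]
   → E = (-61/13, -259/26)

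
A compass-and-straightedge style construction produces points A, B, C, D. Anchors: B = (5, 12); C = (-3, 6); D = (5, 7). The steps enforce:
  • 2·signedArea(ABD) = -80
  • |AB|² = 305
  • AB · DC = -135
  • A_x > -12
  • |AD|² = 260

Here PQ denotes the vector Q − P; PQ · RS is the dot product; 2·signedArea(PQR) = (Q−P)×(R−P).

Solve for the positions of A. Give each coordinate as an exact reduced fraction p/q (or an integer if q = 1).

1. A_x = -11  [2·signedArea(ABD) = -80 ∩ AB · DC = -135]
2. A_y = 5  [2·signedArea(ABD) = -80 ∩ AB · DC = -135]
   → A = (-11, 5)

A = (-11, 5)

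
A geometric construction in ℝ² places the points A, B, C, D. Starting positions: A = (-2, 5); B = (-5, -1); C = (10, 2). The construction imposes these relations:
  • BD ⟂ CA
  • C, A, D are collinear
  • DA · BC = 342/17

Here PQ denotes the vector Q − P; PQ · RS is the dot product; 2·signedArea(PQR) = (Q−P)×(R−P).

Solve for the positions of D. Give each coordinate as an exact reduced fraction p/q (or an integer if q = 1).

1. D_x = -58/17  [C, A, D are collinear ∩ BD ⟂ CA]
2. D_y = 91/17  [C, A, D are collinear ∩ BD ⟂ CA]
   → D = (-58/17, 91/17)

D = (-58/17, 91/17)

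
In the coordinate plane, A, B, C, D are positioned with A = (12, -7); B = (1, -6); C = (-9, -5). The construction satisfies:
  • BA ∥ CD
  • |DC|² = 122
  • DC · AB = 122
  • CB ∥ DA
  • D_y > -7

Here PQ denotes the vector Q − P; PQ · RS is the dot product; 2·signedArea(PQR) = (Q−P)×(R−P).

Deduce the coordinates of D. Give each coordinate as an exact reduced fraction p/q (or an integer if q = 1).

D = (2, -6)

1. D_x = 2  [CB ∥ DA ∩ BA ∥ CD]
2. D_y = -6  [CB ∥ DA ∩ BA ∥ CD]
   → D = (2, -6)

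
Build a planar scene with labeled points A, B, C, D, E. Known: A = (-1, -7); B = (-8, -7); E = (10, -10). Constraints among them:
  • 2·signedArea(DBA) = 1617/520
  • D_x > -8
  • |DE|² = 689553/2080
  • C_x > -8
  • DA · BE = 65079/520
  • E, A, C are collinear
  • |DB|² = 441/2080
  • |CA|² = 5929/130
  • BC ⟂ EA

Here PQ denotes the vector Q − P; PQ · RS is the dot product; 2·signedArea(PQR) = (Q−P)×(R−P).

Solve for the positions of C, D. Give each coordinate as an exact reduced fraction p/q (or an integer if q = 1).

C = (-977/130, -679/130)
D = (-4097/520, -3409/520)

1. C_x = -977/130  [E, A, C are collinear ∩ BC ⟂ EA]
2. C_y = -679/130  [E, A, C are collinear ∩ BC ⟂ EA]
   → C = (-977/130, -679/130)
3. D_x = -4097/520  [2·signedArea(DBA) = 1617/520 ∩ DA · BE = 65079/520]
4. D_y = -3409/520  [2·signedArea(DBA) = 1617/520 ∩ DA · BE = 65079/520]
   → D = (-4097/520, -3409/520)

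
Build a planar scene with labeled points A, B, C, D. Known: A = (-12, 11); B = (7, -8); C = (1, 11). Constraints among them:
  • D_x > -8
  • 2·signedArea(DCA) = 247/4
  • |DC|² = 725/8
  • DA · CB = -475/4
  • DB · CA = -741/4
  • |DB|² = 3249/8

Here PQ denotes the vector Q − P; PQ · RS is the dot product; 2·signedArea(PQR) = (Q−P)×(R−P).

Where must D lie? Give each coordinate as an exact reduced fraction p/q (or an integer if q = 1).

D = (-29/4, 25/4)

1. D_x = -29/4  [DB · CA = -741/4 ∩ DA · CB = -475/4]
2. D_y = 25/4  [DB · CA = -741/4 ∩ DA · CB = -475/4]
   → D = (-29/4, 25/4)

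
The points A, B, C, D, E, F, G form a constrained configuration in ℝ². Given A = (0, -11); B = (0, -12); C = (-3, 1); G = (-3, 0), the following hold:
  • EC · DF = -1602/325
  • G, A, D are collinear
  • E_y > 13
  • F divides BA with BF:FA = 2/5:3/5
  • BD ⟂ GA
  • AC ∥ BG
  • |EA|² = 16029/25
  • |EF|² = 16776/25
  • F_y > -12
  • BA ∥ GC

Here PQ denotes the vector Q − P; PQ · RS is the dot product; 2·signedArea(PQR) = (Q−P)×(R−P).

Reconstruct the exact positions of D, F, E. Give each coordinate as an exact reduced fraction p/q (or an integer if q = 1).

D = (33/130, -1551/130)
E = (-6, 68/5)
F = (0, -58/5)

1. D_x = 33/130  [G, A, D are collinear ∩ BD ⟂ GA]
2. D_y = -1551/130  [G, A, D are collinear ∩ BD ⟂ GA]
   → D = (33/130, -1551/130)
3. F_x = 0  [F divides BA with BF:FA = 2/5:3/5]
4. F_y = -58/5  [F divides BA with BF:FA = 2/5:3/5]
   → F = (0, -58/5)
5. E_x = -6  [line 33/130·x + -43/130·y + 1957/325 = 0 ∩ |EF|² = 16776/25]
6. E_y = 68/5  [line 33/130·x + -43/130·y + 1957/325 = 0 ∩ |EF|² = 16776/25]
   → E = (-6, 68/5)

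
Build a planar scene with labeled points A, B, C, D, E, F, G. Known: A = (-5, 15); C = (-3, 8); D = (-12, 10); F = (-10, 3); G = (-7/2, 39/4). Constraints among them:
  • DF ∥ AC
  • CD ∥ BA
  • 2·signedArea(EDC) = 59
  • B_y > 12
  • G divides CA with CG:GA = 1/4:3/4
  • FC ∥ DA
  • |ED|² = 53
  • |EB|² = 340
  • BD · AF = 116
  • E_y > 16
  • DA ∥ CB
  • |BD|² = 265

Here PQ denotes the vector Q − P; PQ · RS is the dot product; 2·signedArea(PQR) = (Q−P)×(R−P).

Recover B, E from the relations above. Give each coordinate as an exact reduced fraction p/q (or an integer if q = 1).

1. B_x = 4  [CD ∥ BA ∩ DA ∥ CB]
2. B_y = 13  [CD ∥ BA ∩ DA ∥ CB]
   → B = (4, 13)
3. E_x = -14  [line 2·x + 9·y + -125 = 0 ∩ |EB|² = 340]
4. E_y = 17  [line 2·x + 9·y + -125 = 0 ∩ |EB|² = 340]
   → E = (-14, 17)

B = (4, 13)
E = (-14, 17)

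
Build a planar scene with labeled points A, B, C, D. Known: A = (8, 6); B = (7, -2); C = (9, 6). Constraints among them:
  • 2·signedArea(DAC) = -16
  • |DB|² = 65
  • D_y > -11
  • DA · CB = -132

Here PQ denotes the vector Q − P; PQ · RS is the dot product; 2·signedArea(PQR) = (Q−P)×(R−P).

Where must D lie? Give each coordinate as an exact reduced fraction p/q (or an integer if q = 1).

D = (6, -10)

1. D_x = 6  [2·signedArea(DAC) = -16 ∩ DA · CB = -132]
2. D_y = -10  [2·signedArea(DAC) = -16 ∩ DA · CB = -132]
   → D = (6, -10)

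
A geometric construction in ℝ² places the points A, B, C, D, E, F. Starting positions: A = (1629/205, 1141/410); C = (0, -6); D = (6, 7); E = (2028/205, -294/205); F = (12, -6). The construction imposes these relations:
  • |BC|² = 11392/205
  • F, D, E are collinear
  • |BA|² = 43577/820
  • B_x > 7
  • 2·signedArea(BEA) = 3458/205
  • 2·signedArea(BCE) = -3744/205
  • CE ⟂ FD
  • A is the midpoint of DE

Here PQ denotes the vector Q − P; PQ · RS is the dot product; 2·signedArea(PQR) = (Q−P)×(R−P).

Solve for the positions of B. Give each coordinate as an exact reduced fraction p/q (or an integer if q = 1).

B = (1496/205, -918/205)

1. B_x = 1496/205  [2·signedArea(BCE) = -3744/205 ∩ 2·signedArea(BEA) = 3458/205]
2. B_y = -918/205  [2·signedArea(BCE) = -3744/205 ∩ 2·signedArea(BEA) = 3458/205]
   → B = (1496/205, -918/205)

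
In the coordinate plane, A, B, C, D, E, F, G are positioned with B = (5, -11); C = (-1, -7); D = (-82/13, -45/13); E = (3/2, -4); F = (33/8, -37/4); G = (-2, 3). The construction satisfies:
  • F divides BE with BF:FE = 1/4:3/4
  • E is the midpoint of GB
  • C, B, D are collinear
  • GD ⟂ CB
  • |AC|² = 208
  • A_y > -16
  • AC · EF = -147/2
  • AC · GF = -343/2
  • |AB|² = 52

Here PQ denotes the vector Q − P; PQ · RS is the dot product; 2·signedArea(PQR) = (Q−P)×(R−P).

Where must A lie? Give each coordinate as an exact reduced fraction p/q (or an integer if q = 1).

A = (11, -15)

1. A_x = 11  [line -49/8·x + 49/4·y + 2009/8 = 0 ∩ |AC|² = 208]
2. A_y = -15  [line -49/8·x + 49/4·y + 2009/8 = 0 ∩ |AC|² = 208]
   → A = (11, -15)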